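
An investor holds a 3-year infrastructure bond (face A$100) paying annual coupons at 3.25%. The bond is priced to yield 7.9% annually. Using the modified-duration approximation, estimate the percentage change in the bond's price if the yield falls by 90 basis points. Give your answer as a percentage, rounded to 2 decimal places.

Periodic yield y = 0.079. Modified duration first:
  t   CF        PV=CF/(1+0.079)^t    t·PV
  1         3.25         3.0120         3.0120
  2         3.25         2.7915         5.5830
  3       103.25        82.1913       246.5738
  Σ                     87.9948       255.1689
P = 87.9948; D_Mac = 2.89982 yrs; D_mod = 2.89982/(1+0.079) = 2.68750 yrs.
ΔP/P ≈ -D_mod · Δy = -2.68750 × (-0.009) = +0.024188 = +2.4188%.

+2.42%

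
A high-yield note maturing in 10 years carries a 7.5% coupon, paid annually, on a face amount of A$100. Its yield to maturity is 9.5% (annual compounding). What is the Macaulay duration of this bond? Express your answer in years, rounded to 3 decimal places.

Periodic yield y = 0.095. Discount each cash flow and weight by its year:
  t   CF        PV=CF/(1+0.095)^t    t·PV
  1         7.50         6.8493         6.8493
  2         7.50         6.2551        12.5102
  3         7.50         5.7124        17.1372
  4         7.50         5.2168        20.8672
  5         7.50         4.7642        23.8210
  6         7.50         4.3509        26.1052
  7         7.50         3.9734        27.8138
  8         7.50         3.6287        29.0294
  9         7.50         3.3139        29.8247
  10      107.50        43.3778       433.7778
  Σ                     87.4424       627.7359
Price P = Σ PV = 87.4424.
Macaulay duration = Σ(t·PV) / P = 627.7359 / 87.4424 = 7.17885 years.

7.179 years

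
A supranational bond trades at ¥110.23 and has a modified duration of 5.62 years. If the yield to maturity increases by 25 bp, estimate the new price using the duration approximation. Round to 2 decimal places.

Duration approximation: ΔP/P ≈ -D_mod · Δy = -5.62 × (+0.0025) = -0.014050.
New price ≈ 110.23 × (1 - 0.014050) = 108.6812685.

¥108.68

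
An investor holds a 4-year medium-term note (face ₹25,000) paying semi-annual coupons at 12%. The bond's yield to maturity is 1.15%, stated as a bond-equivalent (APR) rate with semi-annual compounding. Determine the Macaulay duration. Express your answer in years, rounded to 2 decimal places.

3.42 years

Periodic yield y = 0.00575. Discount each cash flow and weight by its period:
  t   CF        PV=CF/(1+0.00575)^t    t·PV
  1     1,500.00     1,491.4243     1,491.4243
  2     1,500.00     1,482.8976     2,965.7953
  3     1,500.00     1,474.4197     4,423.2592
  4     1,500.00     1,465.9903     5,863.9612
  5     1,500.00     1,457.6090     7,288.0452
  6     1,500.00     1,449.2757     8,695.6542
  7     1,500.00     1,440.9900    10,086.9301
  8    26,500.00    25,311.9465   202,495.5721
  Σ                 35,574.5532   243,310.6415
Price P = Σ PV = 35,574.5532.
Macaulay duration = Σ(t·PV) / P = 243,310.6415 / 35,574.5532 = 6.83946 half-year periods.
In years: 6.83946 / 2 = 3.41973 years.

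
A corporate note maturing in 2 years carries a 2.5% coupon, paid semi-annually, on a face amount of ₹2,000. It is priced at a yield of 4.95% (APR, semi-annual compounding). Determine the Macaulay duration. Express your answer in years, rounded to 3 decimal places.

Periodic yield y = 0.02475. Discount each cash flow and weight by its period:
  t   CF        PV=CF/(1+0.02475)^t    t·PV
  1        25.00        24.3962        24.3962
  2        25.00        23.8070        47.6139
  3        25.00        23.2320        69.6959
  4     2,025.00     1,836.3410     7,345.3638
  Σ                  1,907.7761     7,487.0699
Price P = Σ PV = 1,907.7761.
Macaulay duration = Σ(t·PV) / P = 7,487.0699 / 1,907.7761 = 3.92450 half-year periods.
In years: 3.92450 / 2 = 1.96225 years.

1.962 years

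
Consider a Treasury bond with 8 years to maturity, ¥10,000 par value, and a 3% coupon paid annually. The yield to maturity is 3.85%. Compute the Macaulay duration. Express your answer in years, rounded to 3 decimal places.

7.202 years

Periodic yield y = 0.0385. Discount each cash flow and weight by its year:
  t   CF        PV=CF/(1+0.0385)^t    t·PV
  1       300.00       288.8782       288.8782
  2       300.00       278.1687       556.3374
  3       300.00       267.8562       803.5687
  4       300.00       257.9261     1,031.7043
  5       300.00       248.3641     1,241.8203
  6       300.00       239.1565     1,434.9392
  7       300.00       230.2904     1,612.0325
  8    10,300.00     7,613.5152    60,908.1214
  Σ                  9,424.1553    67,877.4020
Price P = Σ PV = 9,424.1553.
Macaulay duration = Σ(t·PV) / P = 67,877.4020 / 9,424.1553 = 7.20249 years.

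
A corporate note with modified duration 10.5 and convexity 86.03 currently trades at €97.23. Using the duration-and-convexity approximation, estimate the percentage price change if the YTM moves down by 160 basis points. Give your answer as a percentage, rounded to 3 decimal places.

+17.901%

Duration effect: -D_mod·Δy = -10.5 × (-0.016) = +0.168000
Convexity effect: ½·C·(Δy)² = 0.5 × 86.03 × (-0.016)² = +0.01101184
ΔP/P ≈ +0.168000 + 0.01101184 = +0.17901184
= +17.901184%.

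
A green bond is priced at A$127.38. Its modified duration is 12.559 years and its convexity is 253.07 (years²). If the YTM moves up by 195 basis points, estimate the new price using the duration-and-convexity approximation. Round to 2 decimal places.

A$102.31

Duration effect: -D_mod·Δy = -12.559 × (+0.0195) = -0.2449005
Convexity effect: ½·C·(Δy)² = 0.5 × 253.07 × (0.0195)² = +0.04811493375
ΔP/P ≈ -0.2449005 + 0.04811493375 = -0.19678556625
New price ≈ 127.38 × (1 - 0.19678556625) = 102.313454571075.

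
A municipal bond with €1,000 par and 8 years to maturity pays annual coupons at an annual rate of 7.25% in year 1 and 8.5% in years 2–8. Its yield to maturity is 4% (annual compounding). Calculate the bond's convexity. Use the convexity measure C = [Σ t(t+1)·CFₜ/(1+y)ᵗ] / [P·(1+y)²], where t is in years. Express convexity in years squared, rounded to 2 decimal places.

49.12

With y = 0.04:
  t   CF        PV=CF/(1+0.04)^t    t·PV        t(t+1)·PV
  1        72.50        69.7115        69.7115         139.4231
  2        85.00        78.5873       157.1746         471.5237
  3        85.00        75.5647       226.6941         906.7763
  4        85.00        72.6584       290.6334       1,453.1671
  5        85.00        69.8638       349.3190       2,095.9141
  6        85.00        67.1767       403.0604       2,821.4229
  7        85.00        64.5930       452.1511       3,617.2088
  8     1,085.00       792.7989     6,342.3910      57,081.5188
  Σ                  1,290.9543     8,291.1351      68,586.9547
P = 1,290.9543.
Convexity = Σ t(t+1)·PV / [P·(1+y)²] = 68,586.9547 / (1,290.9543 × 1.081600) = 49.12064.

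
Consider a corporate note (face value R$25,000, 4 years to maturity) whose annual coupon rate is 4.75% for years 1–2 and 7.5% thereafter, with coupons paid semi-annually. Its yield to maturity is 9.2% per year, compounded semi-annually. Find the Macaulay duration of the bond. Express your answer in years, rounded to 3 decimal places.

3.639 years

Periodic yield y = 0.046. Discount each cash flow and weight by its period:
  t   CF        PV=CF/(1+0.046)^t    t·PV
  1       593.75       567.6386       567.6386
  2       593.75       542.6755     1,085.3511
  3       593.75       518.8103     1,556.4308
  4       593.75       495.9945     1,983.9781
  5       937.50       748.7087     3,743.5433
  6       937.50       715.7827     4,294.6959
  7       937.50       684.3046     4,790.1325
  8    25,937.50    18,099.8359   144,798.6873
  Σ                 22,373.7508   162,820.4577
Price P = Σ PV = 22,373.7508.
Macaulay duration = Σ(t·PV) / P = 162,820.4577 / 22,373.7508 = 7.27730 half-year periods.
In years: 7.27730 / 2 = 3.63865 years.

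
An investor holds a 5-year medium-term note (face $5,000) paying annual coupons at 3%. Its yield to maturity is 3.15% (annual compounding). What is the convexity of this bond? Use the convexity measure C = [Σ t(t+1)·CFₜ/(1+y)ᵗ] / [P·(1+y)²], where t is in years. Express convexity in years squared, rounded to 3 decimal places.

With y = 0.0315:
  t   CF        PV=CF/(1+0.0315)^t    t·PV        t(t+1)·PV
  1       150.00       145.4193       145.4193         290.8386
  2       150.00       140.9785       281.9569         845.8708
  3       150.00       136.6733       410.0198       1,640.0792
  4       150.00       132.4995       529.9981       2,649.9906
  5     5,150.00     4,410.2283    22,051.1413     132,306.8477
  Σ                  4,965.7988    23,418.5354     137,733.6268
P = 4,965.7988.
Convexity = Σ t(t+1)·PV / [P·(1+y)²] = 137,733.6268 / (4,965.7988 × 1.063992) = 26.06828.

26.068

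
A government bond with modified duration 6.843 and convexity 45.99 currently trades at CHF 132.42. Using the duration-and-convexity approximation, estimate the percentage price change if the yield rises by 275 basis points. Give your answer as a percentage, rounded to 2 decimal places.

Duration effect: -D_mod·Δy = -6.843 × (+0.0275) = -0.1881825
Convexity effect: ½·C·(Δy)² = 0.5 × 45.99 × (0.0275)² = +0.01738996875
ΔP/P ≈ -0.1881825 + 0.01738996875 = -0.17079253125
= -17.079253125%.

-17.08%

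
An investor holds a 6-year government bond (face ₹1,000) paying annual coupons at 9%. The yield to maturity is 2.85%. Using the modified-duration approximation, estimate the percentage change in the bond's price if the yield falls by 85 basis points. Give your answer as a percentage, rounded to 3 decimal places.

+4.175%

Periodic yield y = 0.0285. Modified duration first:
  t   CF        PV=CF/(1+0.0285)^t    t·PV
  1        90.00        87.5061        87.5061
  2        90.00        85.0813       170.1625
  3        90.00        82.7236       248.1709
  4        90.00        80.4313       321.7254
  5        90.00        78.2026       391.0129
  6     1,090.00       920.8751     5,525.2505
  Σ                  1,334.8200     6,743.8282
P = 1,334.8200; D_Mac = 5.05224 yrs; D_mod = 5.05224/(1+0.0285) = 4.91224 yrs.
ΔP/P ≈ -D_mod · Δy = -4.91224 × (-0.0085) = +0.041754 = +4.1754%.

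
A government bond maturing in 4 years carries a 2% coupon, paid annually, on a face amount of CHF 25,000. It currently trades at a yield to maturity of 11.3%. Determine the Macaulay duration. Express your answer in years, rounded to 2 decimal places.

3.86 years

Periodic yield y = 0.113. Discount each cash flow and weight by its year:
  t   CF        PV=CF/(1+0.113)^t    t·PV
  1       500.00       449.2363       449.2363
  2       500.00       403.6265       807.2530
  3       500.00       362.6474     1,087.9421
  4    25,500.00    16,617.2641    66,469.0565
  Σ                 17,832.7743    68,813.4879
Price P = Σ PV = 17,832.7743.
Macaulay duration = Σ(t·PV) / P = 68,813.4879 / 17,832.7743 = 3.85882 years.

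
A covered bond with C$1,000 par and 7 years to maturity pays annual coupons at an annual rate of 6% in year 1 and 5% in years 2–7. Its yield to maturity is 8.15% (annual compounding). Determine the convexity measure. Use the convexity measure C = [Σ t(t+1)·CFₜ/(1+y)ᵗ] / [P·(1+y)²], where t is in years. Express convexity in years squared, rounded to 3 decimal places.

38.274

With y = 0.0815:
  t   CF        PV=CF/(1+0.0815)^t    t·PV        t(t+1)·PV
  1        60.00        55.4785        55.4785         110.9570
  2        50.00        42.7481        85.4962         256.4887
  3        50.00        39.5267       118.5801         474.3203
  4        50.00        36.5480       146.1921         730.9605
  5        50.00        33.7938       168.9691       1,013.8148
  6        50.00        31.2472       187.4831       1,312.3817
  7     1,050.00       606.7414     4,247.1898      33,977.5187
  Σ                    846.0837     5,009.3890      37,876.4416
P = 846.0837.
Convexity = Σ t(t+1)·PV / [P·(1+y)²] = 37,876.4416 / (846.0837 × 1.169642) = 38.27390.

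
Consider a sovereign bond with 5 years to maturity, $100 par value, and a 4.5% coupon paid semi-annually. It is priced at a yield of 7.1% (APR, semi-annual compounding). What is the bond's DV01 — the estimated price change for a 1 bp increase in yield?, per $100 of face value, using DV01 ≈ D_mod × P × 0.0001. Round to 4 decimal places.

Periodic yield y = 0.0355.
  t   CF        PV=CF/(1+0.0355)^t    t·PV
  1         2.25         2.1729         2.1729
  2         2.25         2.0984         4.1967
  3         2.25         2.0264         6.0793
  4         2.25         1.9570         7.8278
  5         2.25         1.8899         9.4494
  6         2.25         1.8251        10.9505
  7         2.25         1.7625        12.3376
  8         2.25         1.7021        13.6167
  9         2.25         1.6437        14.7936
  10      102.25        72.1377       721.3770
  Σ                     89.2156       802.8014
P = 89.2156; D_Mac = 8.99844 half-year periods = 4.49922 yrs; D_mod = 4.34497 yrs.
DV01 ≈ 4.34497 × 89.2156 × 0.0001 = 0.038764.

$0.0388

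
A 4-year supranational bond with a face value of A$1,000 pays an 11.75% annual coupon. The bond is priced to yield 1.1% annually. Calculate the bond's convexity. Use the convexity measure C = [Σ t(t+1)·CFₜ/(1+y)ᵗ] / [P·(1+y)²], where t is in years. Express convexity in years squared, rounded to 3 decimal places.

16.378

With y = 0.011:
  t   CF        PV=CF/(1+0.011)^t    t·PV        t(t+1)·PV
  1       117.50       116.2216       116.2216         232.4431
  2       117.50       114.9570       229.9141         689.7422
  3       117.50       113.7063       341.1188       1,364.4752
  4     1,117.50     1,069.6530     4,278.6120      21,393.0598
  Σ                  1,414.5379     4,965.8664      23,679.7203
P = 1,414.5379.
Convexity = Σ t(t+1)·PV / [P·(1+y)²] = 23,679.7203 / (1,414.5379 × 1.022121) = 16.37796.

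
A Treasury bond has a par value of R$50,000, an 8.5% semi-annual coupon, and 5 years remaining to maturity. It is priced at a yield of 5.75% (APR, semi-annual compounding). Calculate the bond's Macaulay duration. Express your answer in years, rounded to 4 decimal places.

Periodic yield y = 0.02875. Discount each cash flow and weight by its period:
  t   CF        PV=CF/(1+0.02875)^t    t·PV
  1     2,125.00     2,065.6136     2,065.6136
  2     2,125.00     2,007.8869     4,015.7737
  3     2,125.00     1,951.7734     5,855.3201
  4     2,125.00     1,897.2281     7,588.9123
  5     2,125.00     1,844.2071     9,221.0356
  6     2,125.00     1,792.6679    10,756.0075
  7     2,125.00     1,742.5691    12,197.9834
  8     2,125.00     1,693.8703    13,550.9623
  9     2,125.00     1,646.5325    14,818.7923
  10   52,125.00    39,259.7551   392,597.5506
  Σ                 55,902.1038   472,667.9513
Price P = Σ PV = 55,902.1038.
Macaulay duration = Σ(t·PV) / P = 472,667.9513 / 55,902.1038 = 8.45528 half-year periods.
In years: 8.45528 / 2 = 4.22764 years.

4.2276 years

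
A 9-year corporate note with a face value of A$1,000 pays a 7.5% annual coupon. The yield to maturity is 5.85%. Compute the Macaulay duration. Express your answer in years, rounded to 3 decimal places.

Periodic yield y = 0.0585. Discount each cash flow and weight by its year:
  t   CF        PV=CF/(1+0.0585)^t    t·PV
  1        75.00        70.8550        70.8550
  2        75.00        66.9390       133.8781
  3        75.00        63.2395       189.7186
  4        75.00        59.7445       238.9779
  5        75.00        56.4426       282.2130
  6        75.00        53.3232       319.9391
  7        75.00        50.3762       352.6333
  8        75.00        47.5920       380.7364
  9     1,075.00       644.4522     5,800.0697
  Σ                  1,112.9642     7,769.0210
Price P = Σ PV = 1,112.9642.
Macaulay duration = Σ(t·PV) / P = 7,769.0210 / 1,112.9642 = 6.98048 years.

6.980 years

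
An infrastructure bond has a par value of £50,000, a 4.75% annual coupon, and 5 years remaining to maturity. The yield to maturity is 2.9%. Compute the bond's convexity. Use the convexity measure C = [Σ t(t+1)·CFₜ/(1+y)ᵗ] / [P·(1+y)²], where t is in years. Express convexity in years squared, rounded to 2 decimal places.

With y = 0.029:
  t   CF        PV=CF/(1+0.029)^t    t·PV        t(t+1)·PV
  1     2,375.00     2,308.0661     2,308.0661       4,616.1322
  2     2,375.00     2,243.0185     4,486.0371      13,458.1113
  3     2,375.00     2,179.8042     6,539.4127      26,157.6507
  4     2,375.00     2,118.3715     8,473.4858      42,367.4290
  5    52,375.00    45,399.0915   226,995.4575   1,361,972.7452
  Σ                 54,248.3518   248,802.4592   1,448,572.0683
P = 54,248.3518.
Convexity = Σ t(t+1)·PV / [P·(1+y)²] = 1,448,572.0683 / (54,248.3518 × 1.058841) = 25.21871.

25.22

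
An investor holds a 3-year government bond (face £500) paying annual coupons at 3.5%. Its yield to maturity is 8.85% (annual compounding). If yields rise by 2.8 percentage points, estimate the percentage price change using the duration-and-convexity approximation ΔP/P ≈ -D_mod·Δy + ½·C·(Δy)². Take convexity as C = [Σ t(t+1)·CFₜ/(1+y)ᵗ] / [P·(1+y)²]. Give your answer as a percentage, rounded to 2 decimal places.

With y = 0.0885:
  t   CF        PV=CF/(1+0.0885)^t    t·PV        t(t+1)·PV
  1        17.50        16.0772        16.0772          32.1543
  2        17.50        14.7700        29.5400          88.6201
  3       517.50       401.2592     1,203.7777       4,815.1110
  Σ                    432.1064     1,249.3950       4,935.8854
P = 432.1064; D_Mac = 2.89141 yrs; D_mod = 2.65632 yrs; C = 9.64090.
Duration effect: -2.65632 × (+0.028) = -0.074377
Convexity effect: 0.5 × 9.64090 × (0.028)² = +0.0037792
ΔP/P ≈ -0.074377 + 0.0037792 = -0.070598 = -7.0598%.

-7.06%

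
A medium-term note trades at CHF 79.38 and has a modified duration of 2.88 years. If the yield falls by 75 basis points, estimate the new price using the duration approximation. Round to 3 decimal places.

Duration approximation: ΔP/P ≈ -D_mod · Δy = -2.88 × (-0.0075) = +0.021600.
New price ≈ 79.38 × (1 + 0.021600) = 81.094608.

CHF 81.095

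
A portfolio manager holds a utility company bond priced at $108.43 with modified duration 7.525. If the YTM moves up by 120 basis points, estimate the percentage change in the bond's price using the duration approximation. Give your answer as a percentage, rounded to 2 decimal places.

Duration approximation: ΔP/P ≈ -D_mod · Δy = -7.525 × (+0.012) = -0.090300.
As a percentage: -9.0300%.

-9.03%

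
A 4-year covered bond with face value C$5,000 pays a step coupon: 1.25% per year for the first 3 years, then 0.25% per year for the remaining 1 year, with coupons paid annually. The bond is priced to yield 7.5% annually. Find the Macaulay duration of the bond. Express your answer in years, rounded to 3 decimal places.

3.915 years

Periodic yield y = 0.075. Discount each cash flow and weight by its year:
  t   CF        PV=CF/(1+0.075)^t    t·PV
  1        62.50        58.1395        58.1395
  2        62.50        54.0833       108.1666
  3        62.50        50.3100       150.9301
  4     5,012.50     3,753.3627    15,013.4506
  Σ                  3,915.8955    15,330.6868
Price P = Σ PV = 3,915.8955.
Macaulay duration = Σ(t·PV) / P = 15,330.6868 / 3,915.8955 = 3.91499 years.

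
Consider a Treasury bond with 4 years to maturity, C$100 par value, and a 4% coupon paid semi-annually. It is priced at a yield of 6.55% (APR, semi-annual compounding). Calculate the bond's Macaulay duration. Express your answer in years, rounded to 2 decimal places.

3.72 years

Periodic yield y = 0.03275. Discount each cash flow and weight by its period:
  t   CF        PV=CF/(1+0.03275)^t    t·PV
  1         2.00         1.9366         1.9366
  2         2.00         1.8752         3.7503
  3         2.00         1.8157         5.4471
  4         2.00         1.7581         7.0325
  5         2.00         1.7024         8.5119
  6         2.00         1.6484         9.8903
  7         2.00         1.5961        11.1728
  8       102.00        78.8204       630.5631
  Σ                     91.1528       678.3045
Price P = Σ PV = 91.1528.
Macaulay duration = Σ(t·PV) / P = 678.3045 / 91.1528 = 7.44140 half-year periods.
In years: 7.44140 / 2 = 3.72070 years.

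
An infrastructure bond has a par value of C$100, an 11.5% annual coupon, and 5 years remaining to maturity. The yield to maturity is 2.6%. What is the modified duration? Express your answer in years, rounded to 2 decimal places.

4.12 years

Periodic yield y = 0.026. First find Macaulay duration:
  t   CF        PV=CF/(1+0.026)^t    t·PV
  1        11.50        11.2086        11.2086
  2        11.50        10.9245        21.8491
  3        11.50        10.6477        31.9431
  4        11.50        10.3779        41.5115
  5       111.50        98.0704       490.3521
  Σ                    141.2291       596.8644
P = 141.2291; Macaulay duration = 596.8644 / 141.2291 = 4.22621 years.
Modified duration = D_Mac / (1 + y) = 4.22621 / 1.026 = 4.11912 years.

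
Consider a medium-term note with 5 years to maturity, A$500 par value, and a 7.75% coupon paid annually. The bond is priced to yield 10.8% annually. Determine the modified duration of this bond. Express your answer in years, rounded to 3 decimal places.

Periodic yield y = 0.108. First find Macaulay duration:
  t   CF        PV=CF/(1+0.108)^t    t·PV
  1        38.75        34.9729        34.9729
  2        38.75        31.5640        63.1280
  3        38.75        28.4874        85.4621
  4        38.75        25.7106       102.8425
  5       538.75       322.6179     1,613.0896
  Σ                    443.3529     1,899.4952
P = 443.3529; Macaulay duration = 1,899.4952 / 443.3529 = 4.28439 years.
Modified duration = D_Mac / (1 + y) = 4.28439 / 1.108 = 3.86678 years.

3.867 years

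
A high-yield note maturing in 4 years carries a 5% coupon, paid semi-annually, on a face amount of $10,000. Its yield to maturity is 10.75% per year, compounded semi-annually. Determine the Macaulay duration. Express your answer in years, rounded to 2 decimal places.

Periodic yield y = 0.05375. Discount each cash flow and weight by its period:
  t   CF        PV=CF/(1+0.05375)^t    t·PV
  1       250.00       237.2479       237.2479
  2       250.00       225.1463       450.2926
  3       250.00       213.6620       640.9859
  4       250.00       202.7634       811.0538
  5       250.00       192.4208       962.1041
  6       250.00       182.6058     1,095.6346
  7       250.00       173.2914     1,213.0395
  8    10,250.00     6,742.5343    53,940.2744
  Σ                  8,169.6719    59,350.6328
Price P = Σ PV = 8,169.6719.
Macaulay duration = Σ(t·PV) / P = 59,350.6328 / 8,169.6719 = 7.26475 half-year periods.
In years: 7.26475 / 2 = 3.63238 years.

3.63 years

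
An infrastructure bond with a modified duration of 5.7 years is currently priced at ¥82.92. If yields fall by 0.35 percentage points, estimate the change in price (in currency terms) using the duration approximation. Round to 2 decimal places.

+¥1.65

Duration approximation: ΔP/P ≈ -D_mod · Δy = -5.7 × (-0.0035) = +0.019950.
ΔP ≈ 82.92 × (+0.019950) = +1.654254.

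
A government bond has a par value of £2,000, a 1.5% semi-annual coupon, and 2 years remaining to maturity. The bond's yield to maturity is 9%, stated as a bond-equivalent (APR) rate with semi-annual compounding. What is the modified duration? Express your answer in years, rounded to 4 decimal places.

Periodic yield y = 0.045. First find Macaulay duration:
  t   CF        PV=CF/(1+0.045)^t    t·PV
  1        15.00        14.3541        14.3541
  2        15.00        13.7359        27.4719
  3        15.00        13.1444        39.4333
  4     2,015.00     1,689.7011     6,758.8044
  Σ                  1,730.9356     6,840.0637
P = 1,730.9356; Macaulay duration = 6,840.0637 / 1,730.9356 = 3.95166 half-year periods = 1.97583 years.
Modified duration = D_Mac / (1 + y) = 1.97583 / 1.045 = 1.89074 years.

1.8907 years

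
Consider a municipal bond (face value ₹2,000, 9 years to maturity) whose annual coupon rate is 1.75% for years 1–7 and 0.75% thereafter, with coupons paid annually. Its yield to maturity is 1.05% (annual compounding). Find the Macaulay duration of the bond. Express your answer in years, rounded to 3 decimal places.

Periodic yield y = 0.0105. Discount each cash flow and weight by its year:
  t   CF        PV=CF/(1+0.0105)^t    t·PV
  1        35.00        34.6363        34.6363
  2        35.00        34.2764        68.5528
  3        35.00        33.9203       101.7608
  4        35.00        33.5678       134.2712
  5        35.00        33.2190       166.0950
  6        35.00        32.8738       197.2429
  7        35.00        32.5322       227.7256
  8        15.00        13.7975       110.3801
  9     2,015.00     1,834.2063    16,507.8570
  Σ                  2,083.0297    17,548.5217
Price P = Σ PV = 2,083.0297.
Macaulay duration = Σ(t·PV) / P = 17,548.5217 / 2,083.0297 = 8.42452 years.

8.425 years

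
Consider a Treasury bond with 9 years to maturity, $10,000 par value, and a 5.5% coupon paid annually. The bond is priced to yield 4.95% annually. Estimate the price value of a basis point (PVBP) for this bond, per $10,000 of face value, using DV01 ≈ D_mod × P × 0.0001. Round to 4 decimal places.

$7.2983

Periodic yield y = 0.0495.
  t   CF        PV=CF/(1+0.0495)^t    t·PV
  1       550.00       524.0591       524.0591
  2       550.00       499.3417       998.6833
  3       550.00       475.7901     1,427.3702
  4       550.00       453.3493     1,813.3971
  5       550.00       431.9669     2,159.8345
  6       550.00       411.5930     2,469.5583
  7       550.00       392.1801     2,745.2609
  8       550.00       373.6828     2,989.4627
  9    10,550.00     6,829.8391    61,468.5520
  Σ                 10,391.8021    76,596.1781
P = 10,391.8021; D_Mac = 7.37083 yrs; D_mod = 7.02318 yrs.
DV01 ≈ 7.02318 × 10,391.8021 × 0.0001 = 7.298350.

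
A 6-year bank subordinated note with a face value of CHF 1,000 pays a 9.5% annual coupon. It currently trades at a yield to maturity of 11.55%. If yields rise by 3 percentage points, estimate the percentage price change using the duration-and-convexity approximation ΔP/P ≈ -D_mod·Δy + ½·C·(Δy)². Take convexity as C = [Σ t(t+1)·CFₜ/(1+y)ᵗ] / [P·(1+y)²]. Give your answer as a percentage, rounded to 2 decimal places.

-11.75%

With y = 0.1155:
  t   CF        PV=CF/(1+0.1155)^t    t·PV        t(t+1)·PV
  1        95.00        85.1636        85.1636         170.3272
  2        95.00        76.3457       152.6914         458.0741
  3        95.00        68.4408       205.3223         821.2892
  4        95.00        61.3543       245.4174       1,227.0869
  5        95.00        55.0017       275.0083       1,650.0496
  6     1,095.00       568.3249     3,409.9493      23,869.6451
  Σ                    914.6309     4,373.5522      28,196.4720
P = 914.6309; D_Mac = 4.78177 yrs; D_mod = 4.28666 yrs; C = 24.77478.
Duration effect: -4.28666 × (+0.03) = -0.128600
Convexity effect: 0.5 × 24.77478 × (0.03)² = +0.0111486
ΔP/P ≈ -0.128600 + 0.0111486 = -0.117451 = -11.7451%.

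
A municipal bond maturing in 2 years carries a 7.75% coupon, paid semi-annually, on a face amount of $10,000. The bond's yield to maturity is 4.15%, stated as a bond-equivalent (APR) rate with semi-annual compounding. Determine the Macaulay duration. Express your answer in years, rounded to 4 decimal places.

Periodic yield y = 0.02075. Discount each cash flow and weight by its period:
  t   CF        PV=CF/(1+0.02075)^t    t·PV
  1       387.50       379.6228       379.6228
  2       387.50       371.9058       743.8116
  3       387.50       364.3456     1,093.0368
  4    10,387.50     9,568.2713    38,273.0853
  Σ                 10,684.1456    40,489.5566
Price P = Σ PV = 10,684.1456.
Macaulay duration = Σ(t·PV) / P = 40,489.5566 / 10,684.1456 = 3.78969 half-year periods.
In years: 3.78969 / 2 = 1.89484 years.

1.8948 years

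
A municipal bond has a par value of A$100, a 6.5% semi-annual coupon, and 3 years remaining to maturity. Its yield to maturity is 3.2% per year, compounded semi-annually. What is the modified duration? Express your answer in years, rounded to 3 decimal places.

2.741 years

Periodic yield y = 0.016. First find Macaulay duration:
  t   CF        PV=CF/(1+0.016)^t    t·PV
  1         3.25         3.1988         3.1988
  2         3.25         3.1484         6.2969
  3         3.25         3.0989         9.2966
  4         3.25         3.0501        12.2002
  5         3.25         3.0020        15.0101
  6       103.25        93.8702       563.2213
  Σ                    109.3684       609.2240
P = 109.3684; Macaulay duration = 609.2240 / 109.3684 = 5.57038 half-year periods = 2.78519 years.
Modified duration = D_Mac / (1 + y) = 2.78519 / 1.016 = 2.74133 years.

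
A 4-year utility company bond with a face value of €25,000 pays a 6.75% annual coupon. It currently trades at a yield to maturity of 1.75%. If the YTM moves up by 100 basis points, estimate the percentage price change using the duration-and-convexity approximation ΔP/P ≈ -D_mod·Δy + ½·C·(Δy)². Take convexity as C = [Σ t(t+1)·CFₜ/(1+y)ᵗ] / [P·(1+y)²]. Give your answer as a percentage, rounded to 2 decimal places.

With y = 0.0175:
  t   CF        PV=CF/(1+0.0175)^t    t·PV        t(t+1)·PV
  1     1,687.50     1,658.4767     1,658.4767       3,316.9533
  2     1,687.50     1,629.9525     3,259.9050       9,779.7149
  3     1,687.50     1,601.9189     4,805.7567      19,223.0269
  4    26,687.50    24,898.3301    99,593.3205     497,966.6023
  Σ                 29,788.6782   109,317.4588     530,286.2975
P = 29,788.6782; D_Mac = 3.66977 yrs; D_mod = 3.60665 yrs; C = 17.19453.
Duration effect: -3.60665 × (+0.01) = -0.036066
Convexity effect: 0.5 × 17.19453 × (0.01)² = +0.0008597
ΔP/P ≈ -0.036066 + 0.0008597 = -0.035207 = -3.5207%.

-3.52%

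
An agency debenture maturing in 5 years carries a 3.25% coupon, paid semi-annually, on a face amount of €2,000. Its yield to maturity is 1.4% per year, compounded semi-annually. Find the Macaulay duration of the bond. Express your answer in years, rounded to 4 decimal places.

4.6727 years

Periodic yield y = 0.007. Discount each cash flow and weight by its period:
  t   CF        PV=CF/(1+0.007)^t    t·PV
  1        32.50        32.2741        32.2741
  2        32.50        32.0497        64.0995
  3        32.50        31.8269        95.4808
  4        32.50        31.6057       126.4228
  5        32.50        31.3860       156.9300
  6        32.50        31.1678       187.0070
  7        32.50        30.9512       216.6582
  8        32.50        30.7360       245.8881
  9        32.50        30.5224       274.7012
  10    2,032.50     1,895.5526    18,955.5264
  Σ                  2,178.0725    20,354.9881
Price P = Σ PV = 2,178.0725.
Macaulay duration = Σ(t·PV) / P = 20,354.9881 / 2,178.0725 = 9.34541 half-year periods.
In years: 9.34541 / 2 = 4.67271 years.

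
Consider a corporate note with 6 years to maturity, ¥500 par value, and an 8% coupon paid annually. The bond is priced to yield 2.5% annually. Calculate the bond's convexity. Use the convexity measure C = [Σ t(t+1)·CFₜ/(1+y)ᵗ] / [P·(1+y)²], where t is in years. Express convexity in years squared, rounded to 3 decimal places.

With y = 0.025:
  t   CF        PV=CF/(1+0.025)^t    t·PV        t(t+1)·PV
  1        40.00        39.0244        39.0244          78.0488
  2        40.00        38.0726        76.1452         228.4355
  3        40.00        37.1440       111.4319         445.7277
  4        40.00        36.2380       144.9521         724.7605
  5        40.00        35.3542       176.7709       1,060.6251
  6       540.00       465.6403     2,793.8418      19,556.8929
  Σ                    651.4734     3,342.1663      22,094.4905
P = 651.4734.
Convexity = Σ t(t+1)·PV / [P·(1+y)²] = 22,094.4905 / (651.4734 × 1.050625) = 32.28045.

32.280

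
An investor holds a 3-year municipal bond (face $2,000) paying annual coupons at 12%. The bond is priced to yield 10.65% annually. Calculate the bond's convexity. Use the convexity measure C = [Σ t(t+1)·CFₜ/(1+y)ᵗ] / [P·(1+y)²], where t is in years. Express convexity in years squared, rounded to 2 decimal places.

With y = 0.1065:
  t   CF        PV=CF/(1+0.1065)^t    t·PV        t(t+1)·PV
  1       240.00       216.9001       216.9001         433.8003
  2       240.00       196.0236       392.0472       1,176.1417
  3     2,240.00     1,653.4603     4,960.3808      19,841.5232
  Σ                  2,066.3840     5,569.3282      21,451.4652
P = 2,066.3840.
Convexity = Σ t(t+1)·PV / [P·(1+y)²] = 21,451.4652 / (2,066.3840 × 1.224342) = 8.47897.

8.48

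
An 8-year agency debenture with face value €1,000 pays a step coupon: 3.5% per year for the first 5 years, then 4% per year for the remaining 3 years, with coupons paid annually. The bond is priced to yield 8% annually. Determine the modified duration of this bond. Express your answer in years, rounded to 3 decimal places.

6.427 years

Periodic yield y = 0.08. First find Macaulay duration:
  t   CF        PV=CF/(1+0.08)^t    t·PV
  1        35.00        32.4074        32.4074
  2        35.00        30.0069        60.0137
  3        35.00        27.7841        83.3524
  4        35.00        25.7260       102.9042
  5        35.00        23.8204       119.1021
  6        40.00        25.2068       151.2407
  7        40.00        23.3396       163.3773
  8     1,040.00       561.8796     4,495.0371
  Σ                    750.1709     5,207.4349
P = 750.1709; Macaulay duration = 5,207.4349 / 750.1709 = 6.94166 years.
Modified duration = D_Mac / (1 + y) = 6.94166 / 1.08 = 6.42747 years.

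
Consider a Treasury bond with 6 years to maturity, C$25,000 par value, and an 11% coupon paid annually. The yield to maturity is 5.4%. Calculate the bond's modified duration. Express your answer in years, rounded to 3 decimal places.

4.609 years

Periodic yield y = 0.054. First find Macaulay duration:
  t   CF        PV=CF/(1+0.054)^t    t·PV
  1     2,750.00     2,609.1082     2,609.1082
  2     2,750.00     2,475.4347     4,950.8694
  3     2,750.00     2,348.6098     7,045.8293
  4     2,750.00     2,228.2825     8,913.1300
  5     2,750.00     2,114.1200    10,570.6001
  6    27,750.00    20,240.4108   121,442.4647
  Σ                 32,015.9659   155,532.0016
P = 32,015.9659; Macaulay duration = 155,532.0016 / 32,015.9659 = 4.85795 years.
Modified duration = D_Mac / (1 + y) = 4.85795 / 1.054 = 4.60906 years.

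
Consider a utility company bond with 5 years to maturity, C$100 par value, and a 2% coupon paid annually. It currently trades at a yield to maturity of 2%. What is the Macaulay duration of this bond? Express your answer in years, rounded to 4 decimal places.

Periodic yield y = 0.02. Discount each cash flow and weight by its year:
  t   CF        PV=CF/(1+0.02)^t    t·PV
  1         2.00         1.9608         1.9608
  2         2.00         1.9223         3.8447
  3         2.00         1.8846         5.6539
  4         2.00         1.8477         7.3908
  5       102.00        92.3845       461.9227
  Σ                    100.0000       480.7729
Price P = Σ PV = 100.0000.
Macaulay duration = Σ(t·PV) / P = 480.7729 / 100.0000 = 4.80773 years.

4.8077 years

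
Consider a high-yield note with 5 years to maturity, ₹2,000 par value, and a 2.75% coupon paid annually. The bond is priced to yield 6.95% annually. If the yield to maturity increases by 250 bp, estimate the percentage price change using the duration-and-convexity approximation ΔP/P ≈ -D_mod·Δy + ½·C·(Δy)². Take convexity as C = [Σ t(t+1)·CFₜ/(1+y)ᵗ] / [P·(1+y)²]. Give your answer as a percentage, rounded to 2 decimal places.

-10.25%

With y = 0.0695:
  t   CF        PV=CF/(1+0.0695)^t    t·PV        t(t+1)·PV
  1        55.00        51.4259        51.4259         102.8518
  2        55.00        48.0841        96.1681         288.5043
  3        55.00        44.9594       134.8781         539.5126
  4        55.00        42.0378       168.1510         840.7551
  5     2,055.00     1,468.6147     7,343.0737      44,058.4421
  Σ                  1,655.1218     7,793.6969      45,830.0659
P = 1,655.1218; D_Mac = 4.70884 yrs; D_mod = 4.40284 yrs; C = 24.20800.
Duration effect: -4.40284 × (+0.025) = -0.110071
Convexity effect: 0.5 × 24.20800 × (0.025)² = +0.0075650
ΔP/P ≈ -0.110071 + 0.0075650 = -0.102506 = -10.2506%.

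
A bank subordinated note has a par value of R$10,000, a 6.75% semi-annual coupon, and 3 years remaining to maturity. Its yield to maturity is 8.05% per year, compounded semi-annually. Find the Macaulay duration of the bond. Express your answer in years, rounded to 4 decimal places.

2.7607 years

Periodic yield y = 0.04025. Discount each cash flow and weight by its period:
  t   CF        PV=CF/(1+0.04025)^t    t·PV
  1       337.50       324.4412       324.4412
  2       337.50       311.8878       623.7755
  3       337.50       299.8200       899.4600
  4       337.50       288.2192     1,152.8767
  5       337.50       277.0672     1,385.3361
  6    10,337.50     8,158.1028    48,948.6171
  Σ                  9,659.5382    53,334.5067
Price P = Σ PV = 9,659.5382.
Macaulay duration = Σ(t·PV) / P = 53,334.5067 / 9,659.5382 = 5.52143 half-year periods.
In years: 5.52143 / 2 = 2.76072 years.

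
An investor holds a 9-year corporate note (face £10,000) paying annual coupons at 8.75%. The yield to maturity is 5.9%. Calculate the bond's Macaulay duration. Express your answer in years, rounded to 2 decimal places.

6.81 years

Periodic yield y = 0.059. Discount each cash flow and weight by its year:
  t   CF        PV=CF/(1+0.059)^t    t·PV
  1       875.00       826.2512       826.2512
  2       875.00       780.2183     1,560.4366
  3       875.00       736.7500     2,210.2501
  4       875.00       695.7035     2,782.8142
  5       875.00       656.9439     3,284.7193
  6       875.00       620.3436     3,722.0615
  7       875.00       585.7824     4,100.4769
  8       875.00       553.1468     4,425.1741
  9    10,875.00     6,491.8074    58,426.2663
  Σ                 11,946.9470    81,338.4502
Price P = Σ PV = 11,946.9470.
Macaulay duration = Σ(t·PV) / P = 81,338.4502 / 11,946.9470 = 6.80830 years.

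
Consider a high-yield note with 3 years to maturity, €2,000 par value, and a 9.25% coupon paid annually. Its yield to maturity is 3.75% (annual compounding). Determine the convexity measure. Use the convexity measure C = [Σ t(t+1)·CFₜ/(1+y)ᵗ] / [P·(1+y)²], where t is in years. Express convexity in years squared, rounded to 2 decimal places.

10.01

With y = 0.0375:
  t   CF        PV=CF/(1+0.0375)^t    t·PV        t(t+1)·PV
  1       185.00       178.3133       178.3133         356.6265
  2       185.00       171.8682       343.7364       1,031.2092
  3     2,185.00     1,956.5328     5,869.5983      23,478.3932
  Σ                  2,306.7142     6,391.6479      24,866.2289
P = 2,306.7142.
Convexity = Σ t(t+1)·PV / [P·(1+y)²] = 24,866.2289 / (2,306.7142 × 1.076406) = 10.01475.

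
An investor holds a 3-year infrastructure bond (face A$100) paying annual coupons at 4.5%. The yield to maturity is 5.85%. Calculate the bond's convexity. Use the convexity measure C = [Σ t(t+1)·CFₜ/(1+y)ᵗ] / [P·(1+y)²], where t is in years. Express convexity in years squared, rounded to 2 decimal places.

10.09

With y = 0.0585:
  t   CF        PV=CF/(1+0.0585)^t    t·PV        t(t+1)·PV
  1         4.50         4.2513         4.2513           8.5026
  2         4.50         4.0163         8.0327          24.0981
  3       104.50        88.1138       264.3413       1,057.3650
  Σ                     96.3814       276.6252       1,089.9657
P = 96.3814.
Convexity = Σ t(t+1)·PV / [P·(1+y)²] = 1,089.9657 / (96.3814 × 1.120422) = 10.09341.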